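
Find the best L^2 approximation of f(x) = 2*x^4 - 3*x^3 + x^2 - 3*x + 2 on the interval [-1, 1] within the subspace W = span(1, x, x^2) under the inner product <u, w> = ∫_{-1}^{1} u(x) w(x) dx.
g(x) = 19*x^2/7 - 24*x/5 + 64/35

The best approximation g ∈ W is the orthogonal projection of f onto W. Writing g = a_0 + a_1 x + a_2 x^2, the coefficients solve the normal equations G · a = b where
  G_{ij} = <φ_i, φ_j> and b_i = <f, φ_i>, with φ_0 = 1, φ_1 = x, φ_2 = x^2.
G =
  [2, 0, 2/3]
  [0, 2/3, 0]
  [2/3, 0, 2/5],
b = (82/15, -16/5, 242/105).
Solving gives a_0 = 64/35, a_1 = -24/5, a_2 = 19/7, so
  g(x) = 19*x^2/7 - 24*x/5 + 64/35.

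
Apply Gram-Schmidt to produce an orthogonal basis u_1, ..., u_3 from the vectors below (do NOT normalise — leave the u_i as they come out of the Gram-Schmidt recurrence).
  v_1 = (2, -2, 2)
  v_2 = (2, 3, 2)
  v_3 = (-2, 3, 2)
Orthogonal basis:
  u_1 = (2, -2, 2)
  u_2 = (5/3, 10/3, 5/3)
  u_3 = (-2, 0, 2)

Apply the Gram-Schmidt recurrence
  u_1 = v_1
  u_i = v_i − Σ_{j<i} ((v_i · u_j) / (u_j · u_j)) · u_j.

Step by step this gives:
  u_1 = (2, -2, 2)
  u_2 = (5/3, 10/3, 5/3)
  u_3 = (-2, 0, 2)

Orthogonality check:
  u_2 · u_1 = 0 (should be 0)
  u_3 · u_1 = 0 (should be 0)
  u_3 · u_2 = 0 (should be 0)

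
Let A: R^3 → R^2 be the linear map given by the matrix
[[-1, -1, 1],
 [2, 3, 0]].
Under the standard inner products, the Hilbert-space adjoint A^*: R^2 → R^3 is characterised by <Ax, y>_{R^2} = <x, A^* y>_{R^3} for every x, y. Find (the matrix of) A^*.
A^* = A^T =
[[-1, 2],
 [-1, 3],
 [1, 0]]

For real matrices with standard dot products, the defining identity <Ax, y> = <x, A^* y> gives (Ax)^T y = x^T (A^*) y, i.e. x^T A^T y = x^T (A^*) y. Since this holds for all x, y, we must have A^* = A^T. Therefore
A^* =
[[-1, 2],
 [-1, 3],
 [1, 0]].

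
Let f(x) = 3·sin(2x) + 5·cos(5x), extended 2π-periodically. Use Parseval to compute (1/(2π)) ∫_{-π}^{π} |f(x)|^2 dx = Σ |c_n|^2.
Σ |c_n|^2 = 17

Expand |f|^2 and use orthogonality of {sin(nx), cos(mx)} on [-π, π]:
  ∫_{-π}^{π} sin(nx)^2 dx = π, ∫ cos(mx)^2 dx = π, and cross terms integrate to 0.
So ∫_{-π}^{π} f(x)^2 dx = 3^2 · π + 5^2 · π = (9 + 25)π.
Divide by 2π: (9 + 25)/2 = 17.
By Parseval, this equals Σ |c_n|^2.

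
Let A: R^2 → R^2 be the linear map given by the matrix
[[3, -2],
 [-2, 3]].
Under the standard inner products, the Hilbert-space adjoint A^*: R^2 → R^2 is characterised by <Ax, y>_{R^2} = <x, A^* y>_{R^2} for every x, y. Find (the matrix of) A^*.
A^* = A^T =
[[3, -2],
 [-2, 3]]

For real matrices with standard dot products, the defining identity <Ax, y> = <x, A^* y> gives (Ax)^T y = x^T (A^*) y, i.e. x^T A^T y = x^T (A^*) y. Since this holds for all x, y, we must have A^* = A^T. Therefore
A^* =
[[3, -2],
 [-2, 3]].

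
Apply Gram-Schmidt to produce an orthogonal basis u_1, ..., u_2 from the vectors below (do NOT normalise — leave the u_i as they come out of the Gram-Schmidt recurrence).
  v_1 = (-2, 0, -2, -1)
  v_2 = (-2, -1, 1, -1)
Orthogonal basis:
  u_1 = (-2, 0, -2, -1)
  u_2 = (-4/3, -1, 5/3, -2/3)

Apply the Gram-Schmidt recurrence
  u_1 = v_1
  u_i = v_i − Σ_{j<i} ((v_i · u_j) / (u_j · u_j)) · u_j.

Step by step this gives:
  u_1 = (-2, 0, -2, -1)
  u_2 = (-4/3, -1, 5/3, -2/3)

Orthogonality check:
  u_2 · u_1 = 0 (should be 0)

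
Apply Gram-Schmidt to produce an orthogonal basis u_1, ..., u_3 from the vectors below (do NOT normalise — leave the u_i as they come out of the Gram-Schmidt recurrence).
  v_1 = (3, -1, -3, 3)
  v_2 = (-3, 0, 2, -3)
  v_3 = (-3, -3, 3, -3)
Orthogonal basis:
  u_1 = (3, -1, -3, 3)
  u_2 = (-3/7, -6/7, -4/7, -3/7)
  u_3 = (3/5, -9/5, 9/5, 3/5)

Apply the Gram-Schmidt recurrence
  u_1 = v_1
  u_i = v_i − Σ_{j<i} ((v_i · u_j) / (u_j · u_j)) · u_j.

Step by step this gives:
  u_1 = (3, -1, -3, 3)
  u_2 = (-3/7, -6/7, -4/7, -3/7)
  u_3 = (3/5, -9/5, 9/5, 3/5)

Orthogonality check:
  u_2 · u_1 = 0 (should be 0)
  u_3 · u_1 = 0 (should be 0)
  u_3 · u_2 = 0 (should be 0)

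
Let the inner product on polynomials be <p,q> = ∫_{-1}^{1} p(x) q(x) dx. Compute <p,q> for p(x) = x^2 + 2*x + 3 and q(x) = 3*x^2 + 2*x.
<p,q> = 148/15

Expand the product: p(x)·q(x) = 3*x^4 + 8*x^3 + 13*x^2 + 6*x.
∫_{-1}^{1} of each monomial x^k gives [2/(k+1) if k even, 0 if k odd]. Integrating term-by-term (or equivalently evaluating the antiderivative F(x) = 3*x^5/5 + 2*x^4 + 13*x^3/3 + 3*x^2 at the endpoints):
  F(1) − F(−1) = 149/15 − (1/15) = 148/15.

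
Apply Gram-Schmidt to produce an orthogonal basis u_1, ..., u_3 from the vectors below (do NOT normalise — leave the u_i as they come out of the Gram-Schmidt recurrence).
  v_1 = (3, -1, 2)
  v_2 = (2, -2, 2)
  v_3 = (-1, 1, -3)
Orthogonal basis:
  u_1 = (3, -1, 2)
  u_2 = (-4/7, -8/7, 2/7)
  u_3 = (2/3, -2/3, -4/3)

Apply the Gram-Schmidt recurrence
  u_1 = v_1
  u_i = v_i − Σ_{j<i} ((v_i · u_j) / (u_j · u_j)) · u_j.

Step by step this gives:
  u_1 = (3, -1, 2)
  u_2 = (-4/7, -8/7, 2/7)
  u_3 = (2/3, -2/3, -4/3)

Orthogonality check:
  u_2 · u_1 = 0 (should be 0)
  u_3 · u_1 = 0 (should be 0)
  u_3 · u_2 = 0 (should be 0)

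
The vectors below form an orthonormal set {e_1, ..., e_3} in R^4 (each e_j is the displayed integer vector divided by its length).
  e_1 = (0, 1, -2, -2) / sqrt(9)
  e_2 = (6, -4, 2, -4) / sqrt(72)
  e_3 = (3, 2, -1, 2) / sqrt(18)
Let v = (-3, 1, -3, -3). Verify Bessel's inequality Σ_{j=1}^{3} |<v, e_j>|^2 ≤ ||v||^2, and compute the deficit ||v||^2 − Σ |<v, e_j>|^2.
Σ |<v, e_j>|^2 = 251/9; ||v||^2 = 28; deficit = 1/9

Write each e_j = u_j / sqrt(<u_j, u_j>) where u_j is the displayed integer vector. Then <v, e_j> = <v, u_j> / sqrt(<u_j, u_j>), so |<v, e_j>|^2 = <v, u_j>^2 / <u_j, u_j>.
Coefficients: <v, e_1> = 13/sqrt(9), <v, e_2> = -16/sqrt(72), <v, e_3> = -10/sqrt(18).
Square and sum: Σ |<v, e_j>|^2 = 251/9.
Compute ||v||^2 = v·v = 28.
Deficit = 28 − 251/9 = 1/9 ≥ 0, confirming Bessel's inequality. (The deficit equals ||v − Σ <v,e_j> e_j||^2, the squared distance from v to span{e_j}.)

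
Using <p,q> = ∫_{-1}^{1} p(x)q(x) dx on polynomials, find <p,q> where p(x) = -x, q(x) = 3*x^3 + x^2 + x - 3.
<p,q> = -28/15

Expand the product: p(x)·q(x) = -3*x^4 - x^3 - x^2 + 3*x.
∫_{-1}^{1} of each monomial x^k gives [2/(k+1) if k even, 0 if k odd]. Integrating term-by-term (or equivalently evaluating the antiderivative F(x) = -3*x^5/5 - x^4/4 - x^3/3 + 3*x^2/2 at the endpoints):
  F(1) − F(−1) = 19/60 − (131/60) = -28/15.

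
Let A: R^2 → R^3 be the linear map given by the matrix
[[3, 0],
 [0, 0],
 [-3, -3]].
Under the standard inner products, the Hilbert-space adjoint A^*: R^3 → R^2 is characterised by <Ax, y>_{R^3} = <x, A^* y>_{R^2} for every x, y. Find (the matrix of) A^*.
A^* = A^T =
[[3, 0, -3],
 [0, 0, -3]]

For real matrices with standard dot products, the defining identity <Ax, y> = <x, A^* y> gives (Ax)^T y = x^T (A^*) y, i.e. x^T A^T y = x^T (A^*) y. Since this holds for all x, y, we must have A^* = A^T. Therefore
A^* =
[[3, 0, -3],
 [0, 0, -3]].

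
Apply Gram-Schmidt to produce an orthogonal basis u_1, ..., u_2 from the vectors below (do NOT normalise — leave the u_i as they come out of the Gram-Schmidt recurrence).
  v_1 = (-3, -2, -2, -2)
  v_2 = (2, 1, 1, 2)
Orthogonal basis:
  u_1 = (-3, -2, -2, -2)
  u_2 = (0, -1/3, -1/3, 2/3)

Apply the Gram-Schmidt recurrence
  u_1 = v_1
  u_i = v_i − Σ_{j<i} ((v_i · u_j) / (u_j · u_j)) · u_j.

Step by step this gives:
  u_1 = (-3, -2, -2, -2)
  u_2 = (0, -1/3, -1/3, 2/3)

Orthogonality check:
  u_2 · u_1 = 0 (should be 0)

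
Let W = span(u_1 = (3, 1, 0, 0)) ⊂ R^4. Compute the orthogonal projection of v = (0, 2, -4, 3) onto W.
proj_W(v) = (3/5, 1/5, 0, 0)

Set up U = [u_1 | ... | u_1] ∈ R^(4×1). The projector onto W = col(U) is P = U (U^T U)^(-1) U^T.
Compute U^T U =
  [10],
and U^T v = (2).
Solve U^T U · c = U^T v for the coefficients: c = (1/5). The projection is proj_W(v) = U c.
Check: (v - proj_W(v)) · u_1 = 0  (should be 0).
Result: proj_W(v) = (3/5, 1/5, 0, 0).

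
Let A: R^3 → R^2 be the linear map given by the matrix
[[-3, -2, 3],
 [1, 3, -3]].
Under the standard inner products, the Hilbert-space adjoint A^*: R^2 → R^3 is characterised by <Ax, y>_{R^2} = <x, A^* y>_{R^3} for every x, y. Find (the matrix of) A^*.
A^* = A^T =
[[-3, 1],
 [-2, 3],
 [3, -3]]

For real matrices with standard dot products, the defining identity <Ax, y> = <x, A^* y> gives (Ax)^T y = x^T (A^*) y, i.e. x^T A^T y = x^T (A^*) y. Since this holds for all x, y, we must have A^* = A^T. Therefore
A^* =
[[-3, 1],
 [-2, 3],
 [3, -3]].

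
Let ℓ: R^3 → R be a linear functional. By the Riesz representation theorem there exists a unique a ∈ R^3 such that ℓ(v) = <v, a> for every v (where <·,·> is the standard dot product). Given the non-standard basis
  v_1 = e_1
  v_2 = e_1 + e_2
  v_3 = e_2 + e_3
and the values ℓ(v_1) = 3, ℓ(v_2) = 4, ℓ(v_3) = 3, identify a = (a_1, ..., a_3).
a = (3, 1, 2)

Write a = (a_1, ..., a_3) in the standard basis. For each basis vector v_i, ℓ(v_i) = <v_i, a> is a linear equation in the a_j's. Collect the n equations into a matrix system V a = ℓ, where row i of V is v_i (expressed in the standard basis). Since V is invertible (lower-triangular with 1s on the diagonal, up to permutation), solve by back-substitution:
  V =
[[1, 0, 0],
 [1, 1, 0],
 [0, 1, 1]]
  V a = (3, 4, 3)
Solving gives a = (3, 1, 2).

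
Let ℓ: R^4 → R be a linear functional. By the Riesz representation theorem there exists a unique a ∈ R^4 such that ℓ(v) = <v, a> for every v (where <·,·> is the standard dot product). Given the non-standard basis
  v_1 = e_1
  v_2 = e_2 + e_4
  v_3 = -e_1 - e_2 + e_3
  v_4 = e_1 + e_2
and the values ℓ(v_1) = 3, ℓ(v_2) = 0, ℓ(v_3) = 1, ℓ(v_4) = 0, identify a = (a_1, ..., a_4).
a = (3, -3, 1, 3)

Write a = (a_1, ..., a_4) in the standard basis. For each basis vector v_i, ℓ(v_i) = <v_i, a> is a linear equation in the a_j's. Collect the n equations into a matrix system V a = ℓ, where row i of V is v_i (expressed in the standard basis). Since V is invertible (lower-triangular with 1s on the diagonal, up to permutation), solve by back-substitution:
  V =
[[1, 0, 0, 0],
 [0, 1, 0, 1],
 [-1, -1, 1, 0],
 [1, 1, 0, 0]]
  V a = (3, 0, 1, 0)
Solving gives a = (3, -3, 1, 3).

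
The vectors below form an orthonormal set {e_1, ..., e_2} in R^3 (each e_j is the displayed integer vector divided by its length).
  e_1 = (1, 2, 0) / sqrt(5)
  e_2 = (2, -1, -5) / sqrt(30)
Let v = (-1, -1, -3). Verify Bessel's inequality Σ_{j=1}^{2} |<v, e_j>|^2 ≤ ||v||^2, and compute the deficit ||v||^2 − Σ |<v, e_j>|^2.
Σ |<v, e_j>|^2 = 25/3; ||v||^2 = 11; deficit = 8/3

Write each e_j = u_j / sqrt(<u_j, u_j>) where u_j is the displayed integer vector. Then <v, e_j> = <v, u_j> / sqrt(<u_j, u_j>), so |<v, e_j>|^2 = <v, u_j>^2 / <u_j, u_j>.
Coefficients: <v, e_1> = -3/sqrt(5), <v, e_2> = 14/sqrt(30).
Square and sum: Σ |<v, e_j>|^2 = 25/3.
Compute ||v||^2 = v·v = 11.
Deficit = 11 − 25/3 = 8/3 ≥ 0, confirming Bessel's inequality. (The deficit equals ||v − Σ <v,e_j> e_j||^2, the squared distance from v to span{e_j}.)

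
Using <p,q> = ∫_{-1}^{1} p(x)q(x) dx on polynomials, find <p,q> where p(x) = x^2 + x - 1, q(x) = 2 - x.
<p,q> = -10/3

Expand the product: p(x)·q(x) = -x^3 + x^2 + 3*x - 2.
∫_{-1}^{1} of each monomial x^k gives [2/(k+1) if k even, 0 if k odd]. Integrating term-by-term (or equivalently evaluating the antiderivative F(x) = -x^4/4 + x^3/3 + 3*x^2/2 - 2*x at the endpoints):
  F(1) − F(−1) = -5/12 − (35/12) = -10/3.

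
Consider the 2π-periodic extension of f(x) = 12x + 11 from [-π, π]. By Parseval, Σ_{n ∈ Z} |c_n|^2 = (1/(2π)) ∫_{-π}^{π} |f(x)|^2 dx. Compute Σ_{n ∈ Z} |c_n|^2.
Σ |c_n|^2 = 48π^2 + 121

Expand and integrate term by term over [-π, π]:
  ∫ (12x)^2 dx = 144·(2π^3/3); ∫ 2·12·(11)·x dx = 0 (odd integrand); ∫ 11^2 dx = 121·2π.
So (1/(2π)) ∫_{-π}^{π} (12x + 11)^2 dx = 144π^2/3 + 121 = 48π^2 + 121.
Parseval ⇒ Σ |c_n|^2 = 48π^2 + 121.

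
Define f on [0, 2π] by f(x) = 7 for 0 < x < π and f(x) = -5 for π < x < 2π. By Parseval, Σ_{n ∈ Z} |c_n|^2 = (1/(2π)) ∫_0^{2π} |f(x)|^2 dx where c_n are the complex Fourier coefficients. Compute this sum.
Σ |c_n|^2 = 37

Parseval equates the L^2 energy of f (normalised by 1/(2π)) with the ℓ^2 sum of its Fourier coefficients: (1/(2π)) ∫_0^{2π} |f|^2 = Σ |c_n|^2.
Compute the left side: (1/(2π)) [∫_0^π 7^2 dx + ∫_π^{2π} (-5)^2 dx] = (1/(2π)) · (49π + 25π) = (49 + 25)/2 = 37.
So Σ_{n ∈ Z} |c_n|^2 = 37.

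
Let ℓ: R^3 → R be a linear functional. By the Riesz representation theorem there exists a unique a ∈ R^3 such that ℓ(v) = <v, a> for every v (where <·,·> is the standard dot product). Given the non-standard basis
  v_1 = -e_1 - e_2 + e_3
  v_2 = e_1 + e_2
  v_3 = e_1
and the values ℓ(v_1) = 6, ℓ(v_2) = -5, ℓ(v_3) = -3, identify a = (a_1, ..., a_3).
a = (-3, -2, 1)

Write a = (a_1, ..., a_3) in the standard basis. For each basis vector v_i, ℓ(v_i) = <v_i, a> is a linear equation in the a_j's. Collect the n equations into a matrix system V a = ℓ, where row i of V is v_i (expressed in the standard basis). Since V is invertible (lower-triangular with 1s on the diagonal, up to permutation), solve by back-substitution:
  V =
[[-1, -1, 1],
 [1, 1, 0],
 [1, 0, 0]]
  V a = (6, -5, -3)
Solving gives a = (-3, -2, 1).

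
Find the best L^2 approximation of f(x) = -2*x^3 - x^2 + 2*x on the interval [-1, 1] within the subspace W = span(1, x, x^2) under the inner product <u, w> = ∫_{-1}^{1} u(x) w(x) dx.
g(x) = -x^2 + 4*x/5

The best approximation g ∈ W is the orthogonal projection of f onto W. Writing g = a_0 + a_1 x + a_2 x^2, the coefficients solve the normal equations G · a = b where
  G_{ij} = <φ_i, φ_j> and b_i = <f, φ_i>, with φ_0 = 1, φ_1 = x, φ_2 = x^2.
G =
  [2, 0, 2/3]
  [0, 2/3, 0]
  [2/3, 0, 2/5],
b = (-2/3, 8/15, -2/5).
Solving gives a_0 = 0, a_1 = 4/5, a_2 = -1, so
  g(x) = -x^2 + 4*x/5.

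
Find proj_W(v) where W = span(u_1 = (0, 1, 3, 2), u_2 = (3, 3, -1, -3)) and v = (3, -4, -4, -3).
proj_W(v) = (6/89, -133/89, -419/89, -284/89)

Set up U = [u_1 | ... | u_2] ∈ R^(4×2). The projector onto W = col(U) is P = U (U^T U)^(-1) U^T.
Compute U^T U =
  [14, -6]
  [-6, 28],
and U^T v = (-22, 10).
Solve U^T U · c = U^T v for the coefficients: c = (-139/89, 2/89). The projection is proj_W(v) = U c.
Check: (v - proj_W(v)) · u_1 = 0  (should be 0).
Check: (v - proj_W(v)) · u_2 = 0  (should be 0).
Result: proj_W(v) = (6/89, -133/89, -419/89, -284/89).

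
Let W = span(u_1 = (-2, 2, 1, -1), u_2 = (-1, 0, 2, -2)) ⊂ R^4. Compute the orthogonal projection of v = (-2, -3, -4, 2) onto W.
proj_W(v) = (38/27, -4/9, -58/27, 58/27)

Set up U = [u_1 | ... | u_2] ∈ R^(4×2). The projector onto W = col(U) is P = U (U^T U)^(-1) U^T.
Compute U^T U =
  [10, 6]
  [6, 9],
and U^T v = (-8, -10).
Solve U^T U · c = U^T v for the coefficients: c = (-2/9, -26/27). The projection is proj_W(v) = U c.
Check: (v - proj_W(v)) · u_1 = 0  (should be 0).
Check: (v - proj_W(v)) · u_2 = 0  (should be 0).
Result: proj_W(v) = (38/27, -4/9, -58/27, 58/27).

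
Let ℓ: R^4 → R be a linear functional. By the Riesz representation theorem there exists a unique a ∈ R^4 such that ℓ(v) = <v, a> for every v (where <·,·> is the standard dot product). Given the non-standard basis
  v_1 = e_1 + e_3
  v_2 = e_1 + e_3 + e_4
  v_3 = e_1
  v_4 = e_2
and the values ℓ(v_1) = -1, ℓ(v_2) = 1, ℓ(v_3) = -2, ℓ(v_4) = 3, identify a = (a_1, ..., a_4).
a = (-2, 3, 1, 2)

Write a = (a_1, ..., a_4) in the standard basis. For each basis vector v_i, ℓ(v_i) = <v_i, a> is a linear equation in the a_j's. Collect the n equations into a matrix system V a = ℓ, where row i of V is v_i (expressed in the standard basis). Since V is invertible (lower-triangular with 1s on the diagonal, up to permutation), solve by back-substitution:
  V =
[[1, 0, 1, 0],
 [1, 0, 1, 1],
 [1, 0, 0, 0],
 [0, 1, 0, 0]]
  V a = (-1, 1, -2, 3)
Solving gives a = (-2, 3, 1, 2).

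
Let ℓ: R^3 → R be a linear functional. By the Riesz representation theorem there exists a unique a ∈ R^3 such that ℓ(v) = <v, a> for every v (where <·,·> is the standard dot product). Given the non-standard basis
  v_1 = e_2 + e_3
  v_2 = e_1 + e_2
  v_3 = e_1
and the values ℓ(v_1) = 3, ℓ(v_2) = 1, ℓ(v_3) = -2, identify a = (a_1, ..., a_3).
a = (-2, 3, 0)

Write a = (a_1, ..., a_3) in the standard basis. For each basis vector v_i, ℓ(v_i) = <v_i, a> is a linear equation in the a_j's. Collect the n equations into a matrix system V a = ℓ, where row i of V is v_i (expressed in the standard basis). Since V is invertible (lower-triangular with 1s on the diagonal, up to permutation), solve by back-substitution:
  V =
[[0, 1, 1],
 [1, 1, 0],
 [1, 0, 0]]
  V a = (3, 1, -2)
Solving gives a = (-2, 3, 0).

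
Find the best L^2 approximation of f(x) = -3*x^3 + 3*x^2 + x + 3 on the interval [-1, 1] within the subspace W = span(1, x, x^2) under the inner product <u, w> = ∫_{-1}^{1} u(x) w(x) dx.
g(x) = 3*x^2 - 4*x/5 + 3

The best approximation g ∈ W is the orthogonal projection of f onto W. Writing g = a_0 + a_1 x + a_2 x^2, the coefficients solve the normal equations G · a = b where
  G_{ij} = <φ_i, φ_j> and b_i = <f, φ_i>, with φ_0 = 1, φ_1 = x, φ_2 = x^2.
G =
  [2, 0, 2/3]
  [0, 2/3, 0]
  [2/3, 0, 2/5],
b = (8, -8/15, 16/5).
Solving gives a_0 = 3, a_1 = -4/5, a_2 = 3, so
  g(x) = 3*x^2 - 4*x/5 + 3.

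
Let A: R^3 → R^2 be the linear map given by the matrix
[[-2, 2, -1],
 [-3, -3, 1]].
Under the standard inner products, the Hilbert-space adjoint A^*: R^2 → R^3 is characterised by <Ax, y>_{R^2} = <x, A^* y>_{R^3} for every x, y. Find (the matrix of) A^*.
A^* = A^T =
[[-2, -3],
 [2, -3],
 [-1, 1]]

For real matrices with standard dot products, the defining identity <Ax, y> = <x, A^* y> gives (Ax)^T y = x^T (A^*) y, i.e. x^T A^T y = x^T (A^*) y. Since this holds for all x, y, we must have A^* = A^T. Therefore
A^* =
[[-2, -3],
 [2, -3],
 [-1, 1]].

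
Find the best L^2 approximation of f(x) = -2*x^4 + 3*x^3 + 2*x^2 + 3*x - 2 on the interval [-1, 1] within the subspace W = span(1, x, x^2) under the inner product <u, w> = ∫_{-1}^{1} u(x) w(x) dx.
g(x) = 2*x^2/7 + 24*x/5 - 64/35

The best approximation g ∈ W is the orthogonal projection of f onto W. Writing g = a_0 + a_1 x + a_2 x^2, the coefficients solve the normal equations G · a = b where
  G_{ij} = <φ_i, φ_j> and b_i = <f, φ_i>, with φ_0 = 1, φ_1 = x, φ_2 = x^2.
G =
  [2, 0, 2/3]
  [0, 2/3, 0]
  [2/3, 0, 2/5],
b = (-52/15, 16/5, -116/105).
Solving gives a_0 = -64/35, a_1 = 24/5, a_2 = 2/7, so
  g(x) = 2*x^2/7 + 24*x/5 - 64/35.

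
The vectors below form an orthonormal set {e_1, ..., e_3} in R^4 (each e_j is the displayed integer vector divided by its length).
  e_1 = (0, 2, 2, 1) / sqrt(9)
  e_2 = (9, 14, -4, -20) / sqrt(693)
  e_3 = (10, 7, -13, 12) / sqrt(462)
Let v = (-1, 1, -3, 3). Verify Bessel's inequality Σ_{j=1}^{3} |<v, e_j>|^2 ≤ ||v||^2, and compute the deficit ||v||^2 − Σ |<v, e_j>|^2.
Σ |<v, e_j>|^2 = 14; ||v||^2 = 20; deficit = 6

Write each e_j = u_j / sqrt(<u_j, u_j>) where u_j is the displayed integer vector. Then <v, e_j> = <v, u_j> / sqrt(<u_j, u_j>), so |<v, e_j>|^2 = <v, u_j>^2 / <u_j, u_j>.
Coefficients: <v, e_1> = -1/sqrt(9), <v, e_2> = -43/sqrt(693), <v, e_3> = 72/sqrt(462).
Square and sum: Σ |<v, e_j>|^2 = 14.
Compute ||v||^2 = v·v = 20.
Deficit = 20 − 14 = 6 ≥ 0, confirming Bessel's inequality. (The deficit equals ||v − Σ <v,e_j> e_j||^2, the squared distance from v to span{e_j}.)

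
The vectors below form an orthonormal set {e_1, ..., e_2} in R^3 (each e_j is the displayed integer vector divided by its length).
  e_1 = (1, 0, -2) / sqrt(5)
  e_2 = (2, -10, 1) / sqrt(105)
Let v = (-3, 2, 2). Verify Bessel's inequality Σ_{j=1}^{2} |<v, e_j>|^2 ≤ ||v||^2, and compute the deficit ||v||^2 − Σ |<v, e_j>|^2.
Σ |<v, e_j>|^2 = 107/7; ||v||^2 = 17; deficit = 12/7

Write each e_j = u_j / sqrt(<u_j, u_j>) where u_j is the displayed integer vector. Then <v, e_j> = <v, u_j> / sqrt(<u_j, u_j>), so |<v, e_j>|^2 = <v, u_j>^2 / <u_j, u_j>.
Coefficients: <v, e_1> = -7/sqrt(5), <v, e_2> = -24/sqrt(105).
Square and sum: Σ |<v, e_j>|^2 = 107/7.
Compute ||v||^2 = v·v = 17.
Deficit = 17 − 107/7 = 12/7 ≥ 0, confirming Bessel's inequality. (The deficit equals ||v − Σ <v,e_j> e_j||^2, the squared distance from v to span{e_j}.)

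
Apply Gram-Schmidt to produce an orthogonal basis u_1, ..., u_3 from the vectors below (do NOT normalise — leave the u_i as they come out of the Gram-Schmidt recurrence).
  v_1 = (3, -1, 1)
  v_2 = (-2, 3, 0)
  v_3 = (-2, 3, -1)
Orthogonal basis:
  u_1 = (3, -1, 1)
  u_2 = (5/11, 24/11, 9/11)
  u_3 = (21/62, 7/31, -49/62)

Apply the Gram-Schmidt recurrence
  u_1 = v_1
  u_i = v_i − Σ_{j<i} ((v_i · u_j) / (u_j · u_j)) · u_j.

Step by step this gives:
  u_1 = (3, -1, 1)
  u_2 = (5/11, 24/11, 9/11)
  u_3 = (21/62, 7/31, -49/62)

Orthogonality check:
  u_2 · u_1 = 0 (should be 0)
  u_3 · u_1 = 0 (should be 0)
  u_3 · u_2 = 0 (should be 0)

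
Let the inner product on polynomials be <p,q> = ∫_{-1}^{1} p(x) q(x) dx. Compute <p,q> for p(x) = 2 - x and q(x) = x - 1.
<p,q> = -14/3

Expand the product: p(x)·q(x) = -x^2 + 3*x - 2.
∫_{-1}^{1} of each monomial x^k gives [2/(k+1) if k even, 0 if k odd]. Integrating term-by-term (or equivalently evaluating the antiderivative F(x) = -x^3/3 + 3*x^2/2 - 2*x at the endpoints):
  F(1) − F(−1) = -5/6 − (23/6) = -14/3.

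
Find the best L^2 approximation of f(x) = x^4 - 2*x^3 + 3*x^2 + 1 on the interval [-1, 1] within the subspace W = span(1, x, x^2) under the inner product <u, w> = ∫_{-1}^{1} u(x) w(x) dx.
g(x) = 27*x^2/7 - 6*x/5 + 32/35

The best approximation g ∈ W is the orthogonal projection of f onto W. Writing g = a_0 + a_1 x + a_2 x^2, the coefficients solve the normal equations G · a = b where
  G_{ij} = <φ_i, φ_j> and b_i = <f, φ_i>, with φ_0 = 1, φ_1 = x, φ_2 = x^2.
G =
  [2, 0, 2/3]
  [0, 2/3, 0]
  [2/3, 0, 2/5],
b = (22/5, -4/5, 226/105).
Solving gives a_0 = 32/35, a_1 = -6/5, a_2 = 27/7, so
  g(x) = 27*x^2/7 - 6*x/5 + 32/35.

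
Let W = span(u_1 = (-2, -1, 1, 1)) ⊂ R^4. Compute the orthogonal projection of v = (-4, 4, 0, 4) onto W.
proj_W(v) = (-16/7, -8/7, 8/7, 8/7)

Set up U = [u_1 | ... | u_1] ∈ R^(4×1). The projector onto W = col(U) is P = U (U^T U)^(-1) U^T.
Compute U^T U =
  [7],
and U^T v = (8).
Solve U^T U · c = U^T v for the coefficients: c = (8/7). The projection is proj_W(v) = U c.
Check: (v - proj_W(v)) · u_1 = 0  (should be 0).
Result: proj_W(v) = (-16/7, -8/7, 8/7, 8/7).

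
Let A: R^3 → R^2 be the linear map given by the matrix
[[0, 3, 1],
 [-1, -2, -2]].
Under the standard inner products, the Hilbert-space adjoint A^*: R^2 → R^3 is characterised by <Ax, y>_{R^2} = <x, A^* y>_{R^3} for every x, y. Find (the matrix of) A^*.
A^* = A^T =
[[0, -1],
 [3, -2],
 [1, -2]]

For real matrices with standard dot products, the defining identity <Ax, y> = <x, A^* y> gives (Ax)^T y = x^T (A^*) y, i.e. x^T A^T y = x^T (A^*) y. Since this holds for all x, y, we must have A^* = A^T. Therefore
A^* =
[[0, -1],
 [3, -2],
 [1, -2]].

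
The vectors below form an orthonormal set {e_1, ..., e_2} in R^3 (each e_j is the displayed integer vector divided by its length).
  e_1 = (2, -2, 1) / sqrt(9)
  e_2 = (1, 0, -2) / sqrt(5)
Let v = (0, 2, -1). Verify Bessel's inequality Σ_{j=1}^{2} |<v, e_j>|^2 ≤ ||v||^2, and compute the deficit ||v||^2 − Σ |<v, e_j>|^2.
Σ |<v, e_j>|^2 = 161/45; ||v||^2 = 5; deficit = 64/45

Write each e_j = u_j / sqrt(<u_j, u_j>) where u_j is the displayed integer vector. Then <v, e_j> = <v, u_j> / sqrt(<u_j, u_j>), so |<v, e_j>|^2 = <v, u_j>^2 / <u_j, u_j>.
Coefficients: <v, e_1> = -5/sqrt(9), <v, e_2> = 2/sqrt(5).
Square and sum: Σ |<v, e_j>|^2 = 161/45.
Compute ||v||^2 = v·v = 5.
Deficit = 5 − 161/45 = 64/45 ≥ 0, confirming Bessel's inequality. (The deficit equals ||v − Σ <v,e_j> e_j||^2, the squared distance from v to span{e_j}.)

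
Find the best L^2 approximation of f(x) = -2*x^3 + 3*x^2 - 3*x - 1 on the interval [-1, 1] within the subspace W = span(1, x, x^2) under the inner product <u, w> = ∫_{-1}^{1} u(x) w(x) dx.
g(x) = 3*x^2 - 21*x/5 - 1

The best approximation g ∈ W is the orthogonal projection of f onto W. Writing g = a_0 + a_1 x + a_2 x^2, the coefficients solve the normal equations G · a = b where
  G_{ij} = <φ_i, φ_j> and b_i = <f, φ_i>, with φ_0 = 1, φ_1 = x, φ_2 = x^2.
G =
  [2, 0, 2/3]
  [0, 2/3, 0]
  [2/3, 0, 2/5],
b = (0, -14/5, 8/15).
Solving gives a_0 = -1, a_1 = -21/5, a_2 = 3, so
  g(x) = 3*x^2 - 21*x/5 - 1.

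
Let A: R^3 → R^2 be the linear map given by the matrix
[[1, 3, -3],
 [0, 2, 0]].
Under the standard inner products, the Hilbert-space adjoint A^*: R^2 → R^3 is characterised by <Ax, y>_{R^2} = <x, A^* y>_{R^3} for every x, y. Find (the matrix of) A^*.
A^* = A^T =
[[1, 0],
 [3, 2],
 [-3, 0]]

For real matrices with standard dot products, the defining identity <Ax, y> = <x, A^* y> gives (Ax)^T y = x^T (A^*) y, i.e. x^T A^T y = x^T (A^*) y. Since this holds for all x, y, we must have A^* = A^T. Therefore
A^* =
[[1, 0],
 [3, 2],
 [-3, 0]].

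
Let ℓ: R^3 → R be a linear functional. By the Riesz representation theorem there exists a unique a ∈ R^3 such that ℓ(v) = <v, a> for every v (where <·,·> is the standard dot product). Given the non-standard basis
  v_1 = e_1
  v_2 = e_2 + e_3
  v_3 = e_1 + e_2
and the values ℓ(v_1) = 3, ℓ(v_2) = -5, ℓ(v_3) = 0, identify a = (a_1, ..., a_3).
a = (3, -3, -2)

Write a = (a_1, ..., a_3) in the standard basis. For each basis vector v_i, ℓ(v_i) = <v_i, a> is a linear equation in the a_j's. Collect the n equations into a matrix system V a = ℓ, where row i of V is v_i (expressed in the standard basis). Since V is invertible (lower-triangular with 1s on the diagonal, up to permutation), solve by back-substitution:
  V =
[[1, 0, 0],
 [0, 1, 1],
 [1, 1, 0]]
  V a = (3, -5, 0)
Solving gives a = (3, -3, -2).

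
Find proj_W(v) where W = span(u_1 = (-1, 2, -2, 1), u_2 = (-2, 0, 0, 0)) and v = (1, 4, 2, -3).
proj_W(v) = (1, 2/9, -2/9, 1/9)

Set up U = [u_1 | ... | u_2] ∈ R^(4×2). The projector onto W = col(U) is P = U (U^T U)^(-1) U^T.
Compute U^T U =
  [10, 2]
  [2, 4],
and U^T v = (0, -2).
Solve U^T U · c = U^T v for the coefficients: c = (1/9, -5/9). The projection is proj_W(v) = U c.
Check: (v - proj_W(v)) · u_1 = 0  (should be 0).
Check: (v - proj_W(v)) · u_2 = 0  (should be 0).
Result: proj_W(v) = (1, 2/9, -2/9, 1/9).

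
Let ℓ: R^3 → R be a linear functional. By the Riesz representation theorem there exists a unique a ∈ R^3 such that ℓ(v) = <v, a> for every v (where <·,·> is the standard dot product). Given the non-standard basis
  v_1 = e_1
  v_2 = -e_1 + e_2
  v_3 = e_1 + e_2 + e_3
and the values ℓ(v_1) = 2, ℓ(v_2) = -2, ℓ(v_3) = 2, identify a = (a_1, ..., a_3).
a = (2, 0, 0)

Write a = (a_1, ..., a_3) in the standard basis. For each basis vector v_i, ℓ(v_i) = <v_i, a> is a linear equation in the a_j's. Collect the n equations into a matrix system V a = ℓ, where row i of V is v_i (expressed in the standard basis). Since V is invertible (lower-triangular with 1s on the diagonal, up to permutation), solve by back-substitution:
  V =
[[1, 0, 0],
 [-1, 1, 0],
 [1, 1, 1]]
  V a = (2, -2, 2)
Solving gives a = (2, 0, 0).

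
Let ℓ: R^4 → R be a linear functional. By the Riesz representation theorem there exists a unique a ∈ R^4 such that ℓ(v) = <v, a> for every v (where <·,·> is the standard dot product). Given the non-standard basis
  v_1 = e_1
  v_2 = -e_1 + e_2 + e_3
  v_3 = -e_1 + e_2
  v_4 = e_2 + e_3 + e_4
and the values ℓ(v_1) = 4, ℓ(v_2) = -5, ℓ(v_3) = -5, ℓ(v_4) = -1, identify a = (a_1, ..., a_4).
a = (4, -1, 0, 0)

Write a = (a_1, ..., a_4) in the standard basis. For each basis vector v_i, ℓ(v_i) = <v_i, a> is a linear equation in the a_j's. Collect the n equations into a matrix system V a = ℓ, where row i of V is v_i (expressed in the standard basis). Since V is invertible (lower-triangular with 1s on the diagonal, up to permutation), solve by back-substitution:
  V =
[[1, 0, 0, 0],
 [-1, 1, 1, 0],
 [-1, 1, 0, 0],
 [0, 1, 1, 1]]
  V a = (4, -5, -5, -1)
Solving gives a = (4, -1, 0, 0).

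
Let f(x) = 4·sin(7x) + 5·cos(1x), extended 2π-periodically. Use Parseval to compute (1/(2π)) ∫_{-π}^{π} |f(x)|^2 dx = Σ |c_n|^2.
Σ |c_n|^2 = 41/2

Expand |f|^2 and use orthogonality of {sin(nx), cos(mx)} on [-π, π]:
  ∫_{-π}^{π} sin(nx)^2 dx = π, ∫ cos(mx)^2 dx = π, and cross terms integrate to 0.
So ∫_{-π}^{π} f(x)^2 dx = 4^2 · π + 5^2 · π = (16 + 25)π.
Divide by 2π: (16 + 25)/2 = 41/2.
By Parseval, this equals Σ |c_n|^2.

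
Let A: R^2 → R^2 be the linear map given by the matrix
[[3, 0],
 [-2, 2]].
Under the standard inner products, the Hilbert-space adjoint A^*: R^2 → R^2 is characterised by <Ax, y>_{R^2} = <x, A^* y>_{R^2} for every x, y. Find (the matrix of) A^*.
A^* = A^T =
[[3, -2],
 [0, 2]]

For real matrices with standard dot products, the defining identity <Ax, y> = <x, A^* y> gives (Ax)^T y = x^T (A^*) y, i.e. x^T A^T y = x^T (A^*) y. Since this holds for all x, y, we must have A^* = A^T. Therefore
A^* =
[[3, -2],
 [0, 2]].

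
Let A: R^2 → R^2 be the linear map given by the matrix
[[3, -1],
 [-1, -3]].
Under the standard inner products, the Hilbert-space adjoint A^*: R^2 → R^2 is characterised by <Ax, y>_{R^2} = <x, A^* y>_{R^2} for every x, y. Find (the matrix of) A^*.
A^* = A^T =
[[3, -1],
 [-1, -3]]

For real matrices with standard dot products, the defining identity <Ax, y> = <x, A^* y> gives (Ax)^T y = x^T (A^*) y, i.e. x^T A^T y = x^T (A^*) y. Since this holds for all x, y, we must have A^* = A^T. Therefore
A^* =
[[3, -1],
 [-1, -3]].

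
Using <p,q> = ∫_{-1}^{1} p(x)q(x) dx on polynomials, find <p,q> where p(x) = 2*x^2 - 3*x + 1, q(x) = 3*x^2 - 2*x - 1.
<p,q> = 76/15

Expand the product: p(x)·q(x) = 6*x^4 - 13*x^3 + 7*x^2 + x - 1.
∫_{-1}^{1} of each monomial x^k gives [2/(k+1) if k even, 0 if k odd]. Integrating term-by-term (or equivalently evaluating the antiderivative F(x) = 6*x^5/5 - 13*x^4/4 + 7*x^3/3 + x^2/2 - x at the endpoints):
  F(1) − F(−1) = -13/60 − (-317/60) = 76/15.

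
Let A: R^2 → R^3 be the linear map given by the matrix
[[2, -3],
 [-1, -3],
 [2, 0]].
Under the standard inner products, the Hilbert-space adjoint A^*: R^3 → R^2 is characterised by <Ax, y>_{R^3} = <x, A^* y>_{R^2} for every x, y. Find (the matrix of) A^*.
A^* = A^T =
[[2, -1, 2],
 [-3, -3, 0]]

For real matrices with standard dot products, the defining identity <Ax, y> = <x, A^* y> gives (Ax)^T y = x^T (A^*) y, i.e. x^T A^T y = x^T (A^*) y. Since this holds for all x, y, we must have A^* = A^T. Therefore
A^* =
[[2, -1, 2],
 [-3, -3, 0]].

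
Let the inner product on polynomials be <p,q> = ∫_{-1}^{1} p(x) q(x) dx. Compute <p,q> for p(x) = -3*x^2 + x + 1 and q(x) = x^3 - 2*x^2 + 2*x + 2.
<p,q> = 14/5

Expand the product: p(x)·q(x) = -3*x^5 + 7*x^4 - 7*x^3 - 6*x^2 + 4*x + 2.
∫_{-1}^{1} of each monomial x^k gives [2/(k+1) if k even, 0 if k odd]. Integrating term-by-term (or equivalently evaluating the antiderivative F(x) = -x^6/2 + 7*x^5/5 - 7*x^4/4 - 2*x^3 + 2*x^2 + 2*x at the endpoints):
  F(1) − F(−1) = 23/20 − (-33/20) = 14/5.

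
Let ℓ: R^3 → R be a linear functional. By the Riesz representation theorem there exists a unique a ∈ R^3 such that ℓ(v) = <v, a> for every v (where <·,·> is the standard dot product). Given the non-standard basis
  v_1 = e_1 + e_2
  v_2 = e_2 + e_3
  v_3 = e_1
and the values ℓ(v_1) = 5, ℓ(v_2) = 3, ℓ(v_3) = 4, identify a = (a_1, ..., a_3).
a = (4, 1, 2)

Write a = (a_1, ..., a_3) in the standard basis. For each basis vector v_i, ℓ(v_i) = <v_i, a> is a linear equation in the a_j's. Collect the n equations into a matrix system V a = ℓ, where row i of V is v_i (expressed in the standard basis). Since V is invertible (lower-triangular with 1s on the diagonal, up to permutation), solve by back-substitution:
  V =
[[1, 1, 0],
 [0, 1, 1],
 [1, 0, 0]]
  V a = (5, 3, 4)
Solving gives a = (4, 1, 2).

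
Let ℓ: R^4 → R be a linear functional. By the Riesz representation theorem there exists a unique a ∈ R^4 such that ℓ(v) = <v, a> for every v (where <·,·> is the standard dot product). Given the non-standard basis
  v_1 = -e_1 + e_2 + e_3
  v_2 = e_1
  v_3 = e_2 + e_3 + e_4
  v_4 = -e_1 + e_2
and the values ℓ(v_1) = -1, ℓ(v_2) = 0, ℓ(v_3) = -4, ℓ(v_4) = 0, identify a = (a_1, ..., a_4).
a = (0, 0, -1, -3)

Write a = (a_1, ..., a_4) in the standard basis. For each basis vector v_i, ℓ(v_i) = <v_i, a> is a linear equation in the a_j's. Collect the n equations into a matrix system V a = ℓ, where row i of V is v_i (expressed in the standard basis). Since V is invertible (lower-triangular with 1s on the diagonal, up to permutation), solve by back-substitution:
  V =
[[-1, 1, 1, 0],
 [1, 0, 0, 0],
 [0, 1, 1, 1],
 [-1, 1, 0, 0]]
  V a = (-1, 0, -4, 0)
Solving gives a = (0, 0, -1, -3).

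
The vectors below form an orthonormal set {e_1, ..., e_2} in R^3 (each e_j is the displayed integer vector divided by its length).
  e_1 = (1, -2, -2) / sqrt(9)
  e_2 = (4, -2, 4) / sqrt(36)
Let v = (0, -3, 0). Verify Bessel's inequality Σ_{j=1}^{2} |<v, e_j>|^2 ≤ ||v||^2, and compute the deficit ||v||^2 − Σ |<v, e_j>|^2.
Σ |<v, e_j>|^2 = 5; ||v||^2 = 9; deficit = 4

Write each e_j = u_j / sqrt(<u_j, u_j>) where u_j is the displayed integer vector. Then <v, e_j> = <v, u_j> / sqrt(<u_j, u_j>), so |<v, e_j>|^2 = <v, u_j>^2 / <u_j, u_j>.
Coefficients: <v, e_1> = 6/sqrt(9), <v, e_2> = 6/sqrt(36).
Square and sum: Σ |<v, e_j>|^2 = 5.
Compute ||v||^2 = v·v = 9.
Deficit = 9 − 5 = 4 ≥ 0, confirming Bessel's inequality. (The deficit equals ||v − Σ <v,e_j> e_j||^2, the squared distance from v to span{e_j}.)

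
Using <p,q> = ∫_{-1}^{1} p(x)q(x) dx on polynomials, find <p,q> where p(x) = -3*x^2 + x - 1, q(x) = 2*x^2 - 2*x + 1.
<p,q> = -136/15

Expand the product: p(x)·q(x) = -6*x^4 + 8*x^3 - 7*x^2 + 3*x - 1.
∫_{-1}^{1} of each monomial x^k gives [2/(k+1) if k even, 0 if k odd]. Integrating term-by-term (or equivalently evaluating the antiderivative F(x) = -6*x^5/5 + 2*x^4 - 7*x^3/3 + 3*x^2/2 - x at the endpoints):
  F(1) − F(−1) = -31/30 − (241/30) = -136/15.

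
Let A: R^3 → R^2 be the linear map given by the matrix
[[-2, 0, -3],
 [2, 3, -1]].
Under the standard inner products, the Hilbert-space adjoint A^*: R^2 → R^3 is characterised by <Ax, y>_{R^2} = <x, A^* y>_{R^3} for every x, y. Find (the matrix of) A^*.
A^* = A^T =
[[-2, 2],
 [0, 3],
 [-3, -1]]

For real matrices with standard dot products, the defining identity <Ax, y> = <x, A^* y> gives (Ax)^T y = x^T (A^*) y, i.e. x^T A^T y = x^T (A^*) y. Since this holds for all x, y, we must have A^* = A^T. Therefore
A^* =
[[-2, 2],
 [0, 3],
 [-3, -1]].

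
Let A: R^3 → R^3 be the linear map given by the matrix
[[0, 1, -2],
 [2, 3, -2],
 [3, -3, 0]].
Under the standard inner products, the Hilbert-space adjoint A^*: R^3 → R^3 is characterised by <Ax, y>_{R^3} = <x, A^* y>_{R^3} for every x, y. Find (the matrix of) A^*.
A^* = A^T =
[[0, 2, 3],
 [1, 3, -3],
 [-2, -2, 0]]

For real matrices with standard dot products, the defining identity <Ax, y> = <x, A^* y> gives (Ax)^T y = x^T (A^*) y, i.e. x^T A^T y = x^T (A^*) y. Since this holds for all x, y, we must have A^* = A^T. Therefore
A^* =
[[0, 2, 3],
 [1, 3, -3],
 [-2, -2, 0]].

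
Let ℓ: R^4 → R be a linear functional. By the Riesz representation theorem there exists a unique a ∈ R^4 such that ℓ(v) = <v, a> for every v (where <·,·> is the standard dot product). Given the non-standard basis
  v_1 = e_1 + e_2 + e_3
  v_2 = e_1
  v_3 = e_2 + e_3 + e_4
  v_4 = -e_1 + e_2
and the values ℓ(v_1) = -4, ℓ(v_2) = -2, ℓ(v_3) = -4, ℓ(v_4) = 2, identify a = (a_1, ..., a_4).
a = (-2, 0, -2, -2)

Write a = (a_1, ..., a_4) in the standard basis. For each basis vector v_i, ℓ(v_i) = <v_i, a> is a linear equation in the a_j's. Collect the n equations into a matrix system V a = ℓ, where row i of V is v_i (expressed in the standard basis). Since V is invertible (lower-triangular with 1s on the diagonal, up to permutation), solve by back-substitution:
  V =
[[1, 1, 1, 0],
 [1, 0, 0, 0],
 [0, 1, 1, 1],
 [-1, 1, 0, 0]]
  V a = (-4, -2, -4, 2)
Solving gives a = (-2, 0, -2, -2).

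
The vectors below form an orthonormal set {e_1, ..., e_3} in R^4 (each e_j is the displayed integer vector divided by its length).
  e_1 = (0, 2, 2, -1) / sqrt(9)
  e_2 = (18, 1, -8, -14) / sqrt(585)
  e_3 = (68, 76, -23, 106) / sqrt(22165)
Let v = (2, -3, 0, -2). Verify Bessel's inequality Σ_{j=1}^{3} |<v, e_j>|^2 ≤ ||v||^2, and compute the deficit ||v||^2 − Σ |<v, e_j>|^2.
Σ |<v, e_j>|^2 = 4197/341; ||v||^2 = 17; deficit = 1600/341

Write each e_j = u_j / sqrt(<u_j, u_j>) where u_j is the displayed integer vector. Then <v, e_j> = <v, u_j> / sqrt(<u_j, u_j>), so |<v, e_j>|^2 = <v, u_j>^2 / <u_j, u_j>.
Coefficients: <v, e_1> = -4/sqrt(9), <v, e_2> = 61/sqrt(585), <v, e_3> = -304/sqrt(22165).
Square and sum: Σ |<v, e_j>|^2 = 4197/341.
Compute ||v||^2 = v·v = 17.
Deficit = 17 − 4197/341 = 1600/341 ≥ 0, confirming Bessel's inequality. (The deficit equals ||v − Σ <v,e_j> e_j||^2, the squared distance from v to span{e_j}.)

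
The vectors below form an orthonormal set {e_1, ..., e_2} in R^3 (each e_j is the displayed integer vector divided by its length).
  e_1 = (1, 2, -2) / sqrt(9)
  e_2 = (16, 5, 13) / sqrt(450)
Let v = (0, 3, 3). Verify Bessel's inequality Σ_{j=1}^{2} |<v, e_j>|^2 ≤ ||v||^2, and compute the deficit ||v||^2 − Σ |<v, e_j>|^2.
Σ |<v, e_j>|^2 = 162/25; ||v||^2 = 18; deficit = 288/25

Write each e_j = u_j / sqrt(<u_j, u_j>) where u_j is the displayed integer vector. Then <v, e_j> = <v, u_j> / sqrt(<u_j, u_j>), so |<v, e_j>|^2 = <v, u_j>^2 / <u_j, u_j>.
Coefficients: <v, e_1> = 0/sqrt(9), <v, e_2> = 54/sqrt(450).
Square and sum: Σ |<v, e_j>|^2 = 162/25.
Compute ||v||^2 = v·v = 18.
Deficit = 18 − 162/25 = 288/25 ≥ 0, confirming Bessel's inequality. (The deficit equals ||v − Σ <v,e_j> e_j||^2, the squared distance from v to span{e_j}.)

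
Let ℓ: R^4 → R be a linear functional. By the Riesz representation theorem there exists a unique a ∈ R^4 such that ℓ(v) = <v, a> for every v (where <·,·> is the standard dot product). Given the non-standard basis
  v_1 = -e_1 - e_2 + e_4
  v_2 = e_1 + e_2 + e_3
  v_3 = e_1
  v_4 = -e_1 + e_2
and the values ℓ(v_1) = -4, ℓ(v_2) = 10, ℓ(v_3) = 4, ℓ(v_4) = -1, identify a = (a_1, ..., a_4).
a = (4, 3, 3, 3)

Write a = (a_1, ..., a_4) in the standard basis. For each basis vector v_i, ℓ(v_i) = <v_i, a> is a linear equation in the a_j's. Collect the n equations into a matrix system V a = ℓ, where row i of V is v_i (expressed in the standard basis). Since V is invertible (lower-triangular with 1s on the diagonal, up to permutation), solve by back-substitution:
  V =
[[-1, -1, 0, 1],
 [1, 1, 1, 0],
 [1, 0, 0, 0],
 [-1, 1, 0, 0]]
  V a = (-4, 10, 4, -1)
Solving gives a = (4, 3, 3, 3).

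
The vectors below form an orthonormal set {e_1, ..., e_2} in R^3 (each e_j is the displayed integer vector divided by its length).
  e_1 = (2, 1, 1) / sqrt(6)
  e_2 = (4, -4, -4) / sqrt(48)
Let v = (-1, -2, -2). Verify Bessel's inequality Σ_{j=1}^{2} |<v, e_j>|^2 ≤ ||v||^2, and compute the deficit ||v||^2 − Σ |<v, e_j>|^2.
Σ |<v, e_j>|^2 = 9; ||v||^2 = 9; deficit = 0

Write each e_j = u_j / sqrt(<u_j, u_j>) where u_j is the displayed integer vector. Then <v, e_j> = <v, u_j> / sqrt(<u_j, u_j>), so |<v, e_j>|^2 = <v, u_j>^2 / <u_j, u_j>.
Coefficients: <v, e_1> = -6/sqrt(6), <v, e_2> = 12/sqrt(48).
Square and sum: Σ |<v, e_j>|^2 = 9.
Compute ||v||^2 = v·v = 9.
Deficit = 9 − 9 = 0 ≥ 0, confirming Bessel's inequality. (The deficit equals ||v − Σ <v,e_j> e_j||^2, the squared distance from v to span{e_j}.)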